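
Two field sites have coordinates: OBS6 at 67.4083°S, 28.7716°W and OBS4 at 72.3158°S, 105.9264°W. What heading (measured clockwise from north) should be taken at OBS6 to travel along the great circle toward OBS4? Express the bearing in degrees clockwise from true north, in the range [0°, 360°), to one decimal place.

224.3°

Δλ = -77.1548°
y = sin Δλ · cos φ₂ = -0.296168
x = cos φ₁ sin φ₂ − sin φ₁ cos φ₂ cos Δλ = -0.303657
θ = atan2(y, x) = -135.7153° → 224.2847° (mod 360°)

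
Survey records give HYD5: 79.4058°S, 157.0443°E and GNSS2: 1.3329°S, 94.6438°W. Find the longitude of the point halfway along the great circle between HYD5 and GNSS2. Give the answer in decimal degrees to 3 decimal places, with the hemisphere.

Bx = cos φ₂ cos Δλ = -0.314105,  By = cos φ₂ sin Δλ = 0.949103
φₘ = atan2(sin φ₁ + sin φ₂, √((cos φ₁ + Bx)² + By²)) = -46.40617°
λₘ = λ₁ + atan2(By, cos φ₁ + Bx) = -105.14137°

105.141°W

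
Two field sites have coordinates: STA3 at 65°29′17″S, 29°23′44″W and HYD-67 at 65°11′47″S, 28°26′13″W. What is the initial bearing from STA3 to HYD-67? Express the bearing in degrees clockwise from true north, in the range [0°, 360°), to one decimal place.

STA3: φ = -65.48806°, λ = -29.39556°
HYD-67: φ = -65.19639°, λ = -28.43694°
Δλ = 0.9586°
y = sin Δλ · cos φ₂ = 0.007018
x = cos φ₁ sin φ₂ − sin φ₁ cos φ₂ cos Δλ = 0.005037
θ = atan2(y, x) = 54.3332° → 54.3332° (mod 360°)

54.3°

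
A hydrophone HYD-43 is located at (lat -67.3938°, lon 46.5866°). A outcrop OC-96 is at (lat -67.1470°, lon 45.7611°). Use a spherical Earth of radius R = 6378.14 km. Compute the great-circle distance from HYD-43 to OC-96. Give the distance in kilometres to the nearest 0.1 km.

44.9 km

Δφ = 0.2468°,  Δλ = -0.8255°
a = sin²(Δφ/2) + cos φ₁ cos φ₂ sin²(Δλ/2) = 0.000012
c = 2·arcsin(√a) = 0.007039 rad = 0.4033°
d = R·c = 6378.14 × 0.007039 = 44.9 km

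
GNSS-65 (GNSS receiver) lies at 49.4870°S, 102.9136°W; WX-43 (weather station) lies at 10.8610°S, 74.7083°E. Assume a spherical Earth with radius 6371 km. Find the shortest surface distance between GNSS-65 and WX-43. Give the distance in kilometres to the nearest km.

Δφ = 38.6260°,  Δλ = 177.6219°
a = sin²(Δφ/2) + cos φ₁ cos φ₂ sin²(Δλ/2) = 0.747091
c = 2·arcsin(√a) = 2.087689 rad = 119.6158°
d = R·c = 6371 × 2.087689 = 13300.7 km

13301 km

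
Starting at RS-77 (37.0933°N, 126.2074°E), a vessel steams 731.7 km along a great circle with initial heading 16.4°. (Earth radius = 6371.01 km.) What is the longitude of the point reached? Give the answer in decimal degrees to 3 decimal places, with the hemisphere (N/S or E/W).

δ = d/R = 731.7/6371.01 = 0.114848 rad
φ₂ = arcsin(sin φ₁ cos δ + cos φ₁ sin δ cos θ)
   = arcsin(0.60311·0.99341 + 0.79765·0.11460·0.95931) = 43.37974°
λ₂ = λ₁ + atan2(sin θ sin δ cos φ₁, cos δ − sin φ₁ sin φ₂) = 128.75884°

128.759°E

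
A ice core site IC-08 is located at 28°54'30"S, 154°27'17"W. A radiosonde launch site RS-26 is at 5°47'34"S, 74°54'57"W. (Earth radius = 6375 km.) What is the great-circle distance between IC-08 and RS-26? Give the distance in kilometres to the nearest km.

IC-08: φ = -28.90833°, λ = -154.45472°
RS-26: φ = -5.79278°, λ = -74.91583°
Δφ = 23.1156°,  Δλ = 79.5389°
a = sin²(Δφ/2) + cos φ₁ cos φ₂ sin²(Δλ/2) = 0.396539
c = 2·arcsin(√a) = 1.362367 rad = 78.0579°
d = R·c = 6375 × 1.362367 = 8685.1 km

8685 km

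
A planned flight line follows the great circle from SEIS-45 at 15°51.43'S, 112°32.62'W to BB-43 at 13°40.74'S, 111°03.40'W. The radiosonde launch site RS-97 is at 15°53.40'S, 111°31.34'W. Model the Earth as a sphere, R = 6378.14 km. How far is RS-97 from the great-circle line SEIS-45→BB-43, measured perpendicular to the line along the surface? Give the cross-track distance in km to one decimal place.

SEIS-45: φ = -15.85717°, λ = -112.54367°
BB-43: φ = -13.67900°, λ = -111.05667°
RS-97: φ = -15.89000°, λ = -111.52233°
δ₁₃ = central angle SEIS-45→RS-97 = 0.017155 rad  (haversine)
θ₁₃ = bearing SEIS-45→RS-97 = 92.054°,  θ₁₂ = bearing SEIS-45→BB-43 = 33.623°
dₓₜ = R·arcsin(sin δ₁₃ · sin(θ₁₃ − θ₁₂)) = 6378.14·arcsin(0.01715·sin(58.431°)) = 93.226 km
|dₓₜ| = 93.226 km

93.2 km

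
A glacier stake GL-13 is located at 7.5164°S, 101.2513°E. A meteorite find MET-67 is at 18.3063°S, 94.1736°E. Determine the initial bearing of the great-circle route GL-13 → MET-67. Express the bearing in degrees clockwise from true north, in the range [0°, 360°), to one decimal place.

Δλ = -7.0777°
y = sin Δλ · cos φ₂ = -0.116979
x = cos φ₁ sin φ₂ − sin φ₁ cos φ₂ cos Δλ = -0.188154
θ = atan2(y, x) = -148.1300° → 211.8700° (mod 360°)

211.9°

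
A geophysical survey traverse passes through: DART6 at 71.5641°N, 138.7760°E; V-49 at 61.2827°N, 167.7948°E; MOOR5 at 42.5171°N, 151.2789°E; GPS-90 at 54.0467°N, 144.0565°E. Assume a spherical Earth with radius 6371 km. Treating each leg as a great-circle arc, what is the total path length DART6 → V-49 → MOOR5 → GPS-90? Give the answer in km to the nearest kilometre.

5440 km

DART6→V-49: c = 0.265859 rad, d = 1693.79 km
V-49→MOOR5: c = 0.370268 rad, d = 2358.98 km
MOOR5→GPS-90: c = 0.217741 rad, d = 1387.23 km
Total = 1693.79 + 2358.98 + 1387.23 = 5439.99 km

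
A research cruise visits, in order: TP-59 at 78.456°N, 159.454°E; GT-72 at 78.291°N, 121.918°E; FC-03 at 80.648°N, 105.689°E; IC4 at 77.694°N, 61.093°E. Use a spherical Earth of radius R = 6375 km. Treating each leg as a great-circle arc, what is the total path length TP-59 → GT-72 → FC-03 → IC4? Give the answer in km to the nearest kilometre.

TP-59→GT-72: c = 0.129800 rad, d = 827.47 km
GT-72→FC-03: c = 0.065740 rad, d = 419.09 km
FC-03→IC4: c = 0.150480 rad, d = 959.31 km
Total = 827.47 + 419.09 + 959.31 = 2205.88 km

2206 km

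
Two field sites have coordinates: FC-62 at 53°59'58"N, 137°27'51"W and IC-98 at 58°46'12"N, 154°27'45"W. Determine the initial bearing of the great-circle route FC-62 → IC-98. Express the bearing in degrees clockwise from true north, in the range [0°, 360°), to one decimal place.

303.8°

FC-62: φ = +53.99944°, λ = -137.46417°
IC-98: φ = +58.77000°, λ = -154.46250°
Δλ = -16.9983°
y = sin Δλ · cos φ₂ = -0.151573
x = cos φ₁ sin φ₂ − sin φ₁ cos φ₂ cos Δλ = 0.101490
θ = atan2(y, x) = -56.1945° → 303.8055° (mod 360°)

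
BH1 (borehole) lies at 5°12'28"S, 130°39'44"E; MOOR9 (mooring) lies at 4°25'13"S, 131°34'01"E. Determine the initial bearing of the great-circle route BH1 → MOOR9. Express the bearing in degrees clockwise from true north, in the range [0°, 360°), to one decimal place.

BH1: φ = -5.20778°, λ = +130.66222°
MOOR9: φ = -4.42028°, λ = +131.56694°
Δλ = 0.9047°
y = sin Δλ · cos φ₂ = 0.015743
x = cos φ₁ sin φ₂ − sin φ₁ cos φ₂ cos Δλ = 0.013733
θ = atan2(y, x) = 48.9011° → 48.9011° (mod 360°)

48.9°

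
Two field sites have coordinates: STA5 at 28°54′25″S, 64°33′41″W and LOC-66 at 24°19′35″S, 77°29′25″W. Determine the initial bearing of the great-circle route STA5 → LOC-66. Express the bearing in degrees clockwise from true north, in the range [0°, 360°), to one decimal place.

288.6°

STA5: φ = -28.90694°, λ = -64.56139°
LOC-66: φ = -24.32639°, λ = -77.49028°
Δλ = -12.9289°
y = sin Δλ · cos φ₂ = -0.203876
x = cos φ₁ sin φ₂ − sin φ₁ cos φ₂ cos Δλ = 0.068694
θ = atan2(y, x) = -71.3793° → 288.6207° (mod 360°)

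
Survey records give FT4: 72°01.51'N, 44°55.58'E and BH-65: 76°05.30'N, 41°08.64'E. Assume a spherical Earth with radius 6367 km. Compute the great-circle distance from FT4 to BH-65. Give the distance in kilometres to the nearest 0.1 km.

465.8 km

FT4: φ = +72.02517°, λ = +44.92633°
BH-65: φ = +76.08833°, λ = +41.14400°
Δφ = 4.0632°,  Δλ = -3.7823°
a = sin²(Δφ/2) + cos φ₁ cos φ₂ sin²(Δλ/2) = 0.001338
c = 2·arcsin(√a) = 0.073161 rad = 4.1918°
d = R·c = 6367 × 0.073161 = 465.8 km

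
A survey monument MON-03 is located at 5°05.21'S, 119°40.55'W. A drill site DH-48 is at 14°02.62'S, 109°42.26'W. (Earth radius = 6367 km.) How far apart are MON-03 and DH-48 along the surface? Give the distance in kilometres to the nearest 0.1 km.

MON-03: φ = -5.08683°, λ = -119.67583°
DH-48: φ = -14.04367°, λ = -109.70433°
Δφ = -8.9568°,  Δλ = 9.9715°
a = sin²(Δφ/2) + cos φ₁ cos φ₂ sin²(Δλ/2) = 0.013395
c = 2·arcsin(√a) = 0.231997 rad = 13.2925°
d = R·c = 6367 × 0.231997 = 1477.1 km

1477.1 km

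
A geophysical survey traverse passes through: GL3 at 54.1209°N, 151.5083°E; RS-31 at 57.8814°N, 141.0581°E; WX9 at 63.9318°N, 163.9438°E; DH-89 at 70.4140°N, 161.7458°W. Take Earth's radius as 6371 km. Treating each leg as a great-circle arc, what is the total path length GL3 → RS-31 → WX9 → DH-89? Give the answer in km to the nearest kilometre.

3786 km

GL3→RS-31: c = 0.121083 rad, d = 771.42 km
RS-31→WX9: c = 0.219355 rad, d = 1397.51 km
WX9→DH-89: c = 0.253763 rad, d = 1616.73 km
Total = 771.42 + 1397.51 + 1616.73 = 3785.66 km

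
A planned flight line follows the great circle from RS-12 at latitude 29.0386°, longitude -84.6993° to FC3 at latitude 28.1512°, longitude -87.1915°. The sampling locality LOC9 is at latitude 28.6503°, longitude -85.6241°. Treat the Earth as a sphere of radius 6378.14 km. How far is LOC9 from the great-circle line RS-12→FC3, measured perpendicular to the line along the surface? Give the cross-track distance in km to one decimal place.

δ₁₃ = central angle RS-12→LOC9 = 0.015679 rad  (haversine)
θ₁₃ = bearing RS-12→LOC9 = 244.613°,  θ₁₂ = bearing RS-12→FC3 = 248.526°
dₓₜ = R·arcsin(sin δ₁₃ · sin(θ₁₃ − θ₁₂)) = 6378.14·arcsin(0.01568·sin(-3.912°)) = -6.823 km
|dₓₜ| = 6.823 km

6.8 km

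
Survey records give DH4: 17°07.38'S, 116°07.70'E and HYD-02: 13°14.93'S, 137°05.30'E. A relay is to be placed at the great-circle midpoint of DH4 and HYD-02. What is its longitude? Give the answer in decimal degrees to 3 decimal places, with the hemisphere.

DH4: φ = -17.12300°, λ = +116.12833°
HYD-02: φ = -13.24883°, λ = +137.08833°
Bx = cos φ₂ cos Δλ = 0.908975,  By = cos φ₂ sin Δλ = 0.348195
φₘ = atan2(sin φ₁ + sin φ₂, √((cos φ₁ + Bx)² + By²)) = -15.43133°
λₘ = λ₁ + atan2(By, cos φ₁ + Bx) = 126.70563°

126.706°E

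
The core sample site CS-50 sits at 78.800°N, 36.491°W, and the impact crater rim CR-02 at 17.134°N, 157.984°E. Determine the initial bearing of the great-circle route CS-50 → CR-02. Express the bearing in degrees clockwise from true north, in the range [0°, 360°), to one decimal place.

Δλ = -165.5250°
y = sin Δλ · cos φ₂ = -0.238864
x = cos φ₁ sin φ₂ − sin φ₁ cos φ₂ cos Δλ = 0.964885
θ = atan2(y, x) = -13.9044° → 346.0956° (mod 360°)

346.1°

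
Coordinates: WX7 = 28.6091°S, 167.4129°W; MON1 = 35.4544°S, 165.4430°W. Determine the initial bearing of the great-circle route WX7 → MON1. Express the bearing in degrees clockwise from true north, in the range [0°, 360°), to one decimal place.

166.8°

Δλ = 1.9699°
y = sin Δλ · cos φ₂ = 0.028001
x = cos φ₁ sin φ₂ − sin φ₁ cos φ₂ cos Δλ = -0.119420
θ = atan2(y, x) = 166.8041° → 166.8041° (mod 360°)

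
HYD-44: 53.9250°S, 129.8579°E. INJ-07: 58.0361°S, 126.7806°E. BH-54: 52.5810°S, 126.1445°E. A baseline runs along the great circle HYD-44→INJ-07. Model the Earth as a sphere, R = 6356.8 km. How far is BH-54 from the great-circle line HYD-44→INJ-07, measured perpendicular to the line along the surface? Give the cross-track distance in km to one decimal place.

285.1 km

δ₁₃ = central angle HYD-44→BH-54 = 0.045310 rad  (haversine)
θ₁₃ = bearing HYD-44→BH-54 = 299.674°,  θ₁₂ = bearing HYD-44→INJ-07 = 201.456°
dₓₜ = R·arcsin(sin δ₁₃ · sin(θ₁₃ − θ₁₂)) = 6356.8·arcsin(0.04529·sin(98.218°)) = 285.066 km
|dₓₜ| = 285.066 km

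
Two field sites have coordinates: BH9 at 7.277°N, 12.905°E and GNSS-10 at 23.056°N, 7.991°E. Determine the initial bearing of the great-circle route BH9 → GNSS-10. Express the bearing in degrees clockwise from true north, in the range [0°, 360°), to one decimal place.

Δλ = -4.9140°
y = sin Δλ · cos φ₂ = -0.078818
x = cos φ₁ sin φ₂ − sin φ₁ cos φ₂ cos Δλ = 0.272356
θ = atan2(y, x) = -16.1401° → 343.8599° (mod 360°)

343.9°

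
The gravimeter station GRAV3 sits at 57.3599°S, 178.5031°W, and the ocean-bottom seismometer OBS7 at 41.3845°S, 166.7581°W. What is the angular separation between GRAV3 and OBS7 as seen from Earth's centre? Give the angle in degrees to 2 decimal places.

17.65°

Δφ = 15.9754°,  Δλ = 11.7450°
a = sin²(Δφ/2) + cos φ₁ cos φ₂ sin²(Δλ/2) = 0.023546
c = 2·arcsin(√a) = 0.308114 rad = 17.6536°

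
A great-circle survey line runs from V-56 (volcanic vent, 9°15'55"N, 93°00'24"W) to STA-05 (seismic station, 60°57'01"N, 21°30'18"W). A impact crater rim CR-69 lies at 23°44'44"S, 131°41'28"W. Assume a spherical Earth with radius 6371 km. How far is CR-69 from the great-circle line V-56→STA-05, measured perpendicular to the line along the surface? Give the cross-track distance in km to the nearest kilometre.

V-56: φ = +9.26528°, λ = -93.00667°
STA-05: φ = +60.95028°, λ = -21.50500°
CR-69: φ = -23.74556°, λ = -131.69111°
δ₁₃ = central angle V-56→CR-69 = 0.875827 rad  (haversine)
θ₁₃ = bearing V-56→CR-69 = 228.148°,  θ₁₂ = bearing V-56→STA-05 = 28.789°
dₓₜ = R·arcsin(sin δ₁₃ · sin(θ₁₃ − θ₁₂)) = 6371·arcsin(0.76807·sin(199.359°)) = -1640.159 km
|dₓₜ| = 1640.159 km

1640 km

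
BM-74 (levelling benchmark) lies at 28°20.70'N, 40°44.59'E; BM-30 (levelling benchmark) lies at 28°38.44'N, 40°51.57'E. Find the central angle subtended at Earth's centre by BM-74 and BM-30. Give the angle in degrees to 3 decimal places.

BM-74: φ = +28.34500°, λ = +40.74317°
BM-30: φ = +28.64067°, λ = +40.85950°
Δφ = 0.2957°,  Δλ = 0.1163°
a = sin²(Δφ/2) + cos φ₁ cos φ₂ sin²(Δλ/2) = 0.000007
c = 2·arcsin(√a) = 0.005460 rad = 0.3128°

0.313°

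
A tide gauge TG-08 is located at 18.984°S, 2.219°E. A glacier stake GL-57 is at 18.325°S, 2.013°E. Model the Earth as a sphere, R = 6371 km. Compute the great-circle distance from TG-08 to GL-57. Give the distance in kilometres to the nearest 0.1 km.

76.4 km

Δφ = 0.6590°,  Δλ = -0.2060°
a = sin²(Δφ/2) + cos φ₁ cos φ₂ sin²(Δλ/2) = 0.000036
c = 2·arcsin(√a) = 0.011996 rad = 0.6873°
d = R·c = 6371 × 0.011996 = 76.4 km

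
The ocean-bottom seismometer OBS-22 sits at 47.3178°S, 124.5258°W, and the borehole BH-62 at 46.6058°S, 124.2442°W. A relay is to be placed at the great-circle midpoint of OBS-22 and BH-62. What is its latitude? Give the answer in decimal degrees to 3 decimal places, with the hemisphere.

46.962°S

Bx = cos φ₂ cos Δλ = 0.687006,  By = cos φ₂ sin Δλ = 0.003377
φₘ = atan2(sin φ₁ + sin φ₂, √((cos φ₁ + Bx)² + By²)) = -46.96189°
λₘ = λ₁ + atan2(By, cos φ₁ + Bx) = -124.38406°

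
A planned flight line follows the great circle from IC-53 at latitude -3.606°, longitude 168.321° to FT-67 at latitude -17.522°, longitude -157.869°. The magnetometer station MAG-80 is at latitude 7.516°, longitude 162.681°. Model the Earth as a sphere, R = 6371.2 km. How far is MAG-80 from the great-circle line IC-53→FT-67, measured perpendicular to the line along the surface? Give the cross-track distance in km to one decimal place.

δ₁₃ = central angle IC-53→MAG-80 = 0.217552 rad  (haversine)
θ₁₃ = bearing IC-53→MAG-80 = 333.165°,  θ₁₂ = bearing IC-53→FT-67 = 115.284°
dₓₜ = R·arcsin(sin δ₁₃ · sin(θ₁₃ − θ₁₂)) = 6371.2·arcsin(0.21584·sin(217.882°)) = -846.882 km
|dₓₜ| = 846.882 km

846.9 km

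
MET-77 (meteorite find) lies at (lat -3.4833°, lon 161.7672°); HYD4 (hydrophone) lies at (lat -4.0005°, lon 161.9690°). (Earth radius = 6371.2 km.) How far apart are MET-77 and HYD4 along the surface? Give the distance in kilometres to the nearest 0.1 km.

61.7 km

Δφ = -0.5172°,  Δλ = 0.2018°
a = sin²(Δφ/2) + cos φ₁ cos φ₂ sin²(Δλ/2) = 0.000023
c = 2·arcsin(√a) = 0.009687 rad = 0.5550°
d = R·c = 6371.2 × 0.009687 = 61.7 km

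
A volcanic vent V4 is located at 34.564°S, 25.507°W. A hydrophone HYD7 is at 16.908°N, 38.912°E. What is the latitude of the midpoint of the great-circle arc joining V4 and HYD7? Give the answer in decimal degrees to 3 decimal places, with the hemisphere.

10.390°S

Bx = cos φ₂ cos Δλ = 0.413122,  By = cos φ₂ sin Δλ = 0.862986
φₘ = atan2(sin φ₁ + sin φ₂, √((cos φ₁ + Bx)² + By²)) = -10.38997°
λₘ = λ₁ + atan2(By, cos φ₁ + Bx) = 9.40271°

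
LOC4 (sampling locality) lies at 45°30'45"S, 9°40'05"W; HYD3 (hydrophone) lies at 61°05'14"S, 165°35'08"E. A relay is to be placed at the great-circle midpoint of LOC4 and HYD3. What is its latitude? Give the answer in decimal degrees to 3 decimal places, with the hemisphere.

82.026°S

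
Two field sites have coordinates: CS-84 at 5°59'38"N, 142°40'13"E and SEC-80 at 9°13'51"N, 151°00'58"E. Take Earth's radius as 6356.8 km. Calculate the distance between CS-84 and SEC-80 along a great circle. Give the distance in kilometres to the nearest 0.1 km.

CS-84: φ = +5.99389°, λ = +142.67028°
SEC-80: φ = +9.23083°, λ = +151.01611°
Δφ = 3.2369°,  Δλ = 8.3458°
a = sin²(Δφ/2) + cos φ₁ cos φ₂ sin²(Δλ/2) = 0.005996
c = 2·arcsin(√a) = 0.155017 rad = 8.8818°
d = R·c = 6356.8 × 0.155017 = 985.4 km

985.4 km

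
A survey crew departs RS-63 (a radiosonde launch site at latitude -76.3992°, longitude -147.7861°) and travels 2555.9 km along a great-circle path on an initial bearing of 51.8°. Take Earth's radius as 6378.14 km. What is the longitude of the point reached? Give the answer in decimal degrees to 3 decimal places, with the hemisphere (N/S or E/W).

113.581°W

δ = d/R = 2555.9/6378.14 = 0.400728 rad
φ₂ = arcsin(sin φ₁ cos δ + cos φ₁ sin δ cos θ)
   = arcsin(-0.97196·0.92078 + 0.23516·0.39009·0.61841) = -56.95357°
λ₂ = λ₁ + atan2(sin θ sin δ cos φ₁, cos δ − sin φ₁ sin φ₂) = -113.58107°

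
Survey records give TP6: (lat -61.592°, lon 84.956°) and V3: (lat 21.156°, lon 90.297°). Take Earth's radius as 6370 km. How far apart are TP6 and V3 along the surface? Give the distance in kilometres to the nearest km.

Δφ = 82.7480°,  Δλ = 5.3410°
a = sin²(Δφ/2) + cos φ₁ cos φ₂ sin²(Δλ/2) = 0.437846
c = 2·arcsin(√a) = 1.446167 rad = 82.8592°
d = R·c = 6370 × 1.446167 = 9212.1 km

9212 km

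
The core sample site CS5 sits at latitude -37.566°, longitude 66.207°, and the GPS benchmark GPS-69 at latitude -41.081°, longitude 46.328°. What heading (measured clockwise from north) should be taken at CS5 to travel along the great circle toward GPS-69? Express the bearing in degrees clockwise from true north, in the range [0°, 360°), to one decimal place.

Δλ = -19.8790°
y = sin Δλ · cos φ₂ = -0.256312
x = cos φ₁ sin φ₂ − sin φ₁ cos φ₂ cos Δλ = -0.088694
θ = atan2(y, x) = -109.0876° → 250.9124° (mod 360°)

250.9°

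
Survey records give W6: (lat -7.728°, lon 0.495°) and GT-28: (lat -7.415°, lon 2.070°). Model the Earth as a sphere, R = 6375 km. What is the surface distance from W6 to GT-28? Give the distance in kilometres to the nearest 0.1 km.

177.2 km

Δφ = 0.3130°,  Δλ = 1.5750°
a = sin²(Δφ/2) + cos φ₁ cos φ₂ sin²(Δλ/2) = 0.000193
c = 2·arcsin(√a) = 0.027791 rad = 1.5923°
d = R·c = 6375 × 0.027791 = 177.2 km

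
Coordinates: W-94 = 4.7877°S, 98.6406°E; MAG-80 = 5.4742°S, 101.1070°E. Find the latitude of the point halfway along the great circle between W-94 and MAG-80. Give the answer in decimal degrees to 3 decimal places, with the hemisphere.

Bx = cos φ₂ cos Δλ = 0.994517,  By = cos φ₂ sin Δλ = 0.042837
φₘ = atan2(sin φ₁ + sin φ₂, √((cos φ₁ + Bx)² + By²)) = -5.13213°
λₘ = λ₁ + atan2(By, cos φ₁ + Bx) = 99.87314°

5.132°S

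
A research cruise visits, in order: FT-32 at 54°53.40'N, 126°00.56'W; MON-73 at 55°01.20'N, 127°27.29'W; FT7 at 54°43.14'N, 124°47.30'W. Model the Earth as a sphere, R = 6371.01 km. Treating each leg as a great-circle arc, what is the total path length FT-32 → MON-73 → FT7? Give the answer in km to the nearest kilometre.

FT-32: φ = +54.89000°, λ = -126.00933°
MON-73: φ = +55.02000°, λ = -127.45483°
FT7: φ = +54.71900°, λ = -124.78833°
FT-32→MON-73: c = 0.014663 rad, d = 93.42 km
MON-73→FT7: c = 0.027289 rad, d = 173.86 km
Total = 93.42 + 173.86 = 267.28 km

267 km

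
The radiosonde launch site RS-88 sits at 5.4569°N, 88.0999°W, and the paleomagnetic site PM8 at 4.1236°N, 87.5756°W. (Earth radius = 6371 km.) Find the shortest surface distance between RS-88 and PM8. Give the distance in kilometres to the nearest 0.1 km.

Δφ = -1.3333°,  Δλ = 0.5243°
a = sin²(Δφ/2) + cos φ₁ cos φ₂ sin²(Δλ/2) = 0.000156
c = 2·arcsin(√a) = 0.024993 rad = 1.4320°
d = R·c = 6371 × 0.024993 = 159.2 km

159.2 km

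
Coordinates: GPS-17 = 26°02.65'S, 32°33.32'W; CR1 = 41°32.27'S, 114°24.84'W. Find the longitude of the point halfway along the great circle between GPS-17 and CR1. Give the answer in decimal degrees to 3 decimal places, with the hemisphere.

GPS-17: φ = -26.04417°, λ = -32.55533°
CR1: φ = -41.53783°, λ = -114.41400°
Bx = cos φ₂ cos Δλ = 0.106002,  By = cos φ₂ sin Δλ = -0.740974
φₘ = atan2(sin φ₁ + sin φ₂, √((cos φ₁ + Bx)² + By²)) = -41.44519°
λₘ = λ₁ + atan2(By, cos φ₁ + Bx) = -68.97101°

68.971°W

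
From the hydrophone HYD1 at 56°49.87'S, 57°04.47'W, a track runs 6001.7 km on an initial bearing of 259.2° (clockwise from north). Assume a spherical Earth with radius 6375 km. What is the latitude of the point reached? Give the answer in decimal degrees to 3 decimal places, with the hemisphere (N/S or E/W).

35.141°S

HYD1: φ = -56.83117°, λ = -57.07450°
δ = d/R = 6001.7/6375 = 0.941443 rad
φ₂ = arcsin(sin φ₁ cos δ + cos φ₁ sin δ cos θ)
   = arcsin(-0.83706·0.58862 + 0.54711·0.80841·-0.18738) = -35.14092°
λ₂ = λ₁ + atan2(sin θ sin δ cos φ₁, cos δ − sin φ₁ sin φ₂) = -133.26129°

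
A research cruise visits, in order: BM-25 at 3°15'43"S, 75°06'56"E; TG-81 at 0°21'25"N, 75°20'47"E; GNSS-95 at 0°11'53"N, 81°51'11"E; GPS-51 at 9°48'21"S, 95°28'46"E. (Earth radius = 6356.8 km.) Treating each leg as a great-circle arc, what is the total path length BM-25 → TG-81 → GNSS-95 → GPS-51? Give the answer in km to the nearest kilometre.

BM-25: φ = -3.26194°, λ = +75.11556°
TG-81: φ = +0.35694°, λ = +75.34639°
GNSS-95: φ = +0.19806°, λ = +81.85306°
GPS-51: φ = -9.80583°, λ = +95.47944°
BM-25→TG-81: c = 0.063290 rad, d = 402.32 km
TG-81→GNSS-95: c = 0.113595 rad, d = 722.10 km
GNSS-95→GPS-51: c = 0.294112 rad, d = 1869.61 km
Total = 402.32 + 722.10 + 1869.61 = 2994.03 km

2994 km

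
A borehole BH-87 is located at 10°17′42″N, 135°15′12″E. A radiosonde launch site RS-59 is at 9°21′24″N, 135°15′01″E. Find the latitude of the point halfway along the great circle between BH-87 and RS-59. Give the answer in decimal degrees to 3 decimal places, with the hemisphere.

9.826°N

BH-87: φ = +10.29500°, λ = +135.25333°
RS-59: φ = +9.35667°, λ = +135.25028°
Bx = cos φ₂ cos Δλ = 0.986695,  By = cos φ₂ sin Δλ = -0.000053
φₘ = atan2(sin φ₁ + sin φ₂, √((cos φ₁ + Bx)² + By²)) = 9.82583°
λₘ = λ₁ + atan2(By, cos φ₁ + Bx) = 135.25180°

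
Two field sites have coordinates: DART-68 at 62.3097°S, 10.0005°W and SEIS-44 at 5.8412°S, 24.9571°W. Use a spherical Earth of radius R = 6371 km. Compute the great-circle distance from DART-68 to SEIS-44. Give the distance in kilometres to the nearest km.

Δφ = 56.4685°,  Δλ = -14.9566°
a = sin²(Δφ/2) + cos φ₁ cos φ₂ sin²(Δλ/2) = 0.231633
c = 2·arcsin(√a) = 1.004235 rad = 57.5384°
d = R·c = 6371 × 1.004235 = 6398.0 km

6398 km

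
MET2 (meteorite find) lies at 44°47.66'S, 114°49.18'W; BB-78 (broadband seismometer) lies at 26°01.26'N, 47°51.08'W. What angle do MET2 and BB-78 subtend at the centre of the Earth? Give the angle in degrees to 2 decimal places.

MET2: φ = -44.79433°, λ = -114.81967°
BB-78: φ = +26.02100°, λ = -47.85133°
Δφ = 70.8153°,  Δλ = 66.9683°
a = sin²(Δφ/2) + cos φ₁ cos φ₂ sin²(Δλ/2) = 0.529798
c = 2·arcsin(√a) = 1.630428 rad = 93.4166°

93.42°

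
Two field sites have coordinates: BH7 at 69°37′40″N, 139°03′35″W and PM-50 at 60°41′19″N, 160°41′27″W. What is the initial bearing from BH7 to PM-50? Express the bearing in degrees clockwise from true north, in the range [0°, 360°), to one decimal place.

235.7°

BH7: φ = +69.62778°, λ = -139.05972°
PM-50: φ = +60.68861°, λ = -160.69083°
Δλ = -21.6311°
y = sin Δλ · cos φ₂ = -0.180465
x = cos φ₁ sin φ₂ − sin φ₁ cos φ₂ cos Δλ = -0.123066
θ = atan2(y, x) = -124.2916° → 235.7084° (mod 360°)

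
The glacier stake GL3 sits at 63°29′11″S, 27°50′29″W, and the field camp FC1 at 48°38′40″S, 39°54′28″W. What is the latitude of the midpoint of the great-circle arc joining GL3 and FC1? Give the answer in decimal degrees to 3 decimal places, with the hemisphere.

GL3: φ = -63.48639°, λ = -27.84139°
FC1: φ = -48.64444°, λ = -39.90778°
Bx = cos φ₂ cos Δλ = 0.646132,  By = cos φ₂ sin Δλ = -0.138122
φₘ = atan2(sin φ₁ + sin φ₂, √((cos φ₁ + Bx)² + By²)) = -56.20711°
λₘ = λ₁ + atan2(By, cos φ₁ + Bx) = -35.04666°

56.207°S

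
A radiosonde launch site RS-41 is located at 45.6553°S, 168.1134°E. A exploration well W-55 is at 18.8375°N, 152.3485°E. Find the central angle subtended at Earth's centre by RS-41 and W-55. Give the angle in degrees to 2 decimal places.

66.06°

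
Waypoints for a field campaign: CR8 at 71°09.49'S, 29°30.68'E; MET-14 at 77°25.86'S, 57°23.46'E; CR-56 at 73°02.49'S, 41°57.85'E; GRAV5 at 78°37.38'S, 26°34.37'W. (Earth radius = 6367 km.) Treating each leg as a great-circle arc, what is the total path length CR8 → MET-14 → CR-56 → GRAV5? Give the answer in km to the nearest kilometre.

3558 km

CR8: φ = -71.15817°, λ = +29.51133°
MET-14: φ = -77.43100°, λ = +57.39100°
CR-56: φ = -73.04150°, λ = +41.96417°
GRAV5: φ = -78.62300°, λ = -26.57283°
CR8→MET-14: c = 0.168392 rad, d = 1072.15 km
MET-14→CR-56: c = 0.102222 rad, d = 650.85 km
CR-56→GRAV5: c = 0.288140 rad, d = 1834.58 km
Total = 1072.15 + 650.85 + 1834.58 = 3557.58 km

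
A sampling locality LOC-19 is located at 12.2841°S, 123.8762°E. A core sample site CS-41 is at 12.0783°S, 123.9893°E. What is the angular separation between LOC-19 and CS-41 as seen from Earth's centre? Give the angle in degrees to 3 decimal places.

0.234°

Δφ = 0.2058°,  Δλ = 0.1131°
a = sin²(Δφ/2) + cos φ₁ cos φ₂ sin²(Δλ/2) = 0.000004
c = 2·arcsin(√a) = 0.004077 rad = 0.2336°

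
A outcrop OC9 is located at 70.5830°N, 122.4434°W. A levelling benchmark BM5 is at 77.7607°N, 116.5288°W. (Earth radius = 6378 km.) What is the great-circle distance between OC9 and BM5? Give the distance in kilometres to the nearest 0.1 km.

817.9 km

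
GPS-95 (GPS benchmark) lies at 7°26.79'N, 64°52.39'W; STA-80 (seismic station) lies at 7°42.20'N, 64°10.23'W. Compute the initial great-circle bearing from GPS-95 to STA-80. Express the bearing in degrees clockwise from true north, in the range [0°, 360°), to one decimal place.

69.7°

GPS-95: φ = +7.44650°, λ = -64.87317°
STA-80: φ = +7.70333°, λ = -64.17050°
Δλ = 0.7027°
y = sin Δλ · cos φ₂ = 0.012153
x = cos φ₁ sin φ₂ − sin φ₁ cos φ₂ cos Δλ = 0.004492
θ = atan2(y, x) = 69.7135° → 69.7135° (mod 360°)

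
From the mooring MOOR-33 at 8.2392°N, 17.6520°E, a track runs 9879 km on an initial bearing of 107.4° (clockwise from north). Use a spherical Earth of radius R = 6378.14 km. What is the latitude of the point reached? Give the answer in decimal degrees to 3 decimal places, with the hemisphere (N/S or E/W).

δ = d/R = 9879/6378.14 = 1.548884 rad
φ₂ = arcsin(sin φ₁ cos δ + cos φ₁ sin δ cos θ)
   = arcsin(0.14331·0.02191 + 0.98968·0.99976·-0.29904) = -17.02226°
λ₂ = λ₁ + atan2(sin θ sin δ cos φ₁, cos δ − sin φ₁ sin φ₂) = 103.78247°

17.022°S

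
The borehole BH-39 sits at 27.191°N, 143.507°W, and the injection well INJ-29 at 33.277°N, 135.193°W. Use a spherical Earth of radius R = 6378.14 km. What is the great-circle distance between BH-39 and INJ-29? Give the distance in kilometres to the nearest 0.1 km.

1047.3 km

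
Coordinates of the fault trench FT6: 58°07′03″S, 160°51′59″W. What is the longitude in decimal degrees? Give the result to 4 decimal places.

160.8664°W

160° + 51′/60 + 59″/3600 = 160 + 0.85000 + 0.01639 = 160.8664°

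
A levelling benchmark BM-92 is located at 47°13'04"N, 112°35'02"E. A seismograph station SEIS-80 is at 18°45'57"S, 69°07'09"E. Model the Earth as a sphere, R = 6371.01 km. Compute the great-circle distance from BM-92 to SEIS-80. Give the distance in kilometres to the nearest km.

8525 km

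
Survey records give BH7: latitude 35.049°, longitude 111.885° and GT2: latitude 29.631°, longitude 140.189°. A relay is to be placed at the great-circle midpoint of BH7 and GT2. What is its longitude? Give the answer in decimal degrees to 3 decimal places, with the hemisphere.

Bx = cos φ₂ cos Δλ = 0.765306,  By = cos φ₂ sin Δλ = 0.412144
φₘ = atan2(sin φ₁ + sin φ₂, √((cos φ₁ + Bx)² + By²)) = 33.14253°
λₘ = λ₁ + atan2(By, cos φ₁ + Bx) = 126.46980°

126.470°E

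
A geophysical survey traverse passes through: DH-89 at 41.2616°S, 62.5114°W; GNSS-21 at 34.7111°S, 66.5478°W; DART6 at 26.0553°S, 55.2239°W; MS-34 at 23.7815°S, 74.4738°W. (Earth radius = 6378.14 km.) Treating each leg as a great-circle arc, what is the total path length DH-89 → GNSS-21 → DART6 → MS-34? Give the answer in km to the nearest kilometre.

4219 km

DH-89→GNSS-21: c = 0.127058 rad, d = 810.40 km
GNSS-21→DART6: c = 0.227497 rad, d = 1451.01 km
DART6→MS-34: c = 0.306984 rad, d = 1957.99 km
Total = 810.40 + 1451.01 + 1957.99 = 4219.39 km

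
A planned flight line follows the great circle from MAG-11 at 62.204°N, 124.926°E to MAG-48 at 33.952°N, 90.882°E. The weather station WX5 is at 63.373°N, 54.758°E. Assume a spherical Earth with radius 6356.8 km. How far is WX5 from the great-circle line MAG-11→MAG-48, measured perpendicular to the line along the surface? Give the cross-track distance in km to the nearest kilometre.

3173 km

δ₁₃ = central angle MAG-11→WX5 = 0.532187 rad  (haversine)
θ₁₃ = bearing MAG-11→WX5 = 303.812°,  θ₁₂ = bearing MAG-11→MAG-48 = 233.186°
dₓₜ = R·arcsin(sin δ₁₃ · sin(θ₁₃ − θ₁₂)) = 6356.8·arcsin(0.50742·sin(70.626°)) = 3173.045 km
|dₓₜ| = 3173.045 km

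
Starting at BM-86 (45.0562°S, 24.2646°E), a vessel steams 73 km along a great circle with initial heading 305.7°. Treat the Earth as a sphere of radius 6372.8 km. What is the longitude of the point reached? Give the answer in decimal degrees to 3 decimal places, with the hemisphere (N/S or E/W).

23.515°E

δ = d/R = 73/6372.8 = 0.011455 rad
φ₂ = arcsin(sin φ₁ cos δ + cos φ₁ sin δ cos θ)
   = arcsin(-0.70780·0.99993 + 0.70641·0.01145·0.58354) = -44.67075°
λ₂ = λ₁ + atan2(sin θ sin δ cos φ₁, cos δ − sin φ₁ sin φ₂) = 23.51513°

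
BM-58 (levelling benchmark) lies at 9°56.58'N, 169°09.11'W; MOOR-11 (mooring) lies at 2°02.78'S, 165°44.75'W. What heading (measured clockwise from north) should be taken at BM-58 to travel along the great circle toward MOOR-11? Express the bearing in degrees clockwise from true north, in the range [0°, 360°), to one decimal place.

BM-58: φ = +9.94300°, λ = -169.15183°
MOOR-11: φ = -2.04633°, λ = -165.74583°
Δλ = 3.4060°
y = sin Δλ · cos φ₂ = 0.059373
x = cos φ₁ sin φ₂ − sin φ₁ cos φ₂ cos Δλ = -0.207425
θ = atan2(y, x) = 164.0268° → 164.0268° (mod 360°)

164.0°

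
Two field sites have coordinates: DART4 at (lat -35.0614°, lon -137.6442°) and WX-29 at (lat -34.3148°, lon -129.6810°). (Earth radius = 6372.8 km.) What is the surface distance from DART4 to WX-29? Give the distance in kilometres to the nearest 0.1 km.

732.8 km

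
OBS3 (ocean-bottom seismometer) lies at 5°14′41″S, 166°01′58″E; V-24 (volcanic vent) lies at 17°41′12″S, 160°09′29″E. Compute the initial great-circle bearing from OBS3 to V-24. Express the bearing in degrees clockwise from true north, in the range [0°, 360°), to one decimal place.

OBS3: φ = -5.24472°, λ = +166.03278°
V-24: φ = -17.68667°, λ = +160.15806°
Δλ = -5.8747°
y = sin Δλ · cos φ₂ = -0.097516
x = cos φ₁ sin φ₂ − sin φ₁ cos φ₂ cos Δλ = -0.215908
θ = atan2(y, x) = -155.6935° → 204.3065° (mod 360°)

204.3°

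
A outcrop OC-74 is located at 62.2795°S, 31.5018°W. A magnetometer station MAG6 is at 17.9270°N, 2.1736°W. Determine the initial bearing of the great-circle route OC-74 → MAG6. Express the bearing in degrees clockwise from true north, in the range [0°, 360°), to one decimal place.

28.0°

Δλ = 29.3282°
y = sin Δλ · cos φ₂ = 0.466031
x = cos φ₁ sin φ₂ − sin φ₁ cos φ₂ cos Δλ = 0.877475
θ = atan2(y, x) = 27.9730° → 27.9730° (mod 360°)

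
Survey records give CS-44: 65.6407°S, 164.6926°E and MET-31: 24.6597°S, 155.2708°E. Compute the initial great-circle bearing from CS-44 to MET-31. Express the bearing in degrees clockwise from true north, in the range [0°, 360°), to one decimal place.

347.0°

Δλ = -9.4218°
y = sin Δλ · cos φ₂ = -0.148772
x = cos φ₁ sin φ₂ − sin φ₁ cos φ₂ cos Δλ = 0.644640
θ = atan2(y, x) = -12.9954° → 347.0046° (mod 360°)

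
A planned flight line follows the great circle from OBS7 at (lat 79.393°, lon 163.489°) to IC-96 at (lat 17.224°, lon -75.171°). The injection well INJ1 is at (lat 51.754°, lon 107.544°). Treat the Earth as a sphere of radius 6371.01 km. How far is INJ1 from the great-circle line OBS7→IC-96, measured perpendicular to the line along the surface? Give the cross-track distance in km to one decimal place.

δ₁₃ = central angle OBS7→INJ1 = 0.581299 rad  (haversine)
θ₁₃ = bearing OBS7→INJ1 = 249.069°,  θ₁₂ = bearing OBS7→IC-96 = 56.361°
dₓₜ = R·arcsin(sin δ₁₃ · sin(θ₁₃ − θ₁₂)) = 6371.01·arcsin(0.54911·sin(192.707°)) = -771.431 km
|dₓₜ| = 771.431 km

771.4 km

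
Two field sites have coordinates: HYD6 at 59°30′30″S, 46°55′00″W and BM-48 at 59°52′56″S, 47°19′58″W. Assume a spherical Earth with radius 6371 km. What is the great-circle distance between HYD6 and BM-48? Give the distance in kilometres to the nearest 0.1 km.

HYD6: φ = -59.50833°, λ = -46.91667°
BM-48: φ = -59.88222°, λ = -47.33278°
Δφ = -0.3739°,  Δλ = -0.4161°
a = sin²(Δφ/2) + cos φ₁ cos φ₂ sin²(Δλ/2) = 0.000014
c = 2·arcsin(√a) = 0.007484 rad = 0.4288°
d = R·c = 6371 × 0.007484 = 47.7 km

47.7 km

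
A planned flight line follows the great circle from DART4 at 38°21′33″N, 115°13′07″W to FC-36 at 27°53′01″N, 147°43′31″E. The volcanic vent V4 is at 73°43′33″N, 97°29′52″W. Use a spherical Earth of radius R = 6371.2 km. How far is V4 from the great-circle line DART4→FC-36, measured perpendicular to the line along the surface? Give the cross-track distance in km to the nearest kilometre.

3818 km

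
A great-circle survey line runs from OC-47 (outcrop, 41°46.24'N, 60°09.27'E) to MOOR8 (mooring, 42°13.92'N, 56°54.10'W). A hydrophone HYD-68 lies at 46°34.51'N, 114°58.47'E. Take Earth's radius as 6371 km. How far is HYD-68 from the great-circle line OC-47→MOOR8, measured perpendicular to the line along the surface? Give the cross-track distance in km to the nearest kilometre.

OC-47: φ = +41.77067°, λ = +60.15450°
MOOR8: φ = +42.23200°, λ = -56.90167°
HYD-68: φ = +46.57517°, λ = +114.97450°
δ₁₃ = central angle OC-47→HYD-68 = 0.677429 rad  (haversine)
θ₁₃ = bearing OC-47→HYD-68 = 63.687°,  θ₁₂ = bearing OC-47→MOOR8 = 317.738°
dₓₜ = R·arcsin(sin δ₁₃ · sin(θ₁₃ − θ₁₂)) = 6371·arcsin(0.62679·sin(-254.052°)) = 4121.009 km
|dₓₜ| = 4121.009 km

4121 km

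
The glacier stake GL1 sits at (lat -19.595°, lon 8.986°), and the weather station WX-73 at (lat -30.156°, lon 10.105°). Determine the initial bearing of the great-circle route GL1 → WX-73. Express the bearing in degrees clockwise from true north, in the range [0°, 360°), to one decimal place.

Δλ = 1.1190°
y = sin Δλ · cos φ₂ = 0.016886
x = cos φ₁ sin φ₂ − sin φ₁ cos φ₂ cos Δλ = -0.183338
θ = atan2(y, x) = 174.7377° → 174.7377° (mod 360°)

174.7°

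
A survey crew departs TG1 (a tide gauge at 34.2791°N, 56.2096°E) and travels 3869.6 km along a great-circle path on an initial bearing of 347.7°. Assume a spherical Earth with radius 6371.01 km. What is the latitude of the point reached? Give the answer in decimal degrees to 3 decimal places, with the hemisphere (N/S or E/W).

δ = d/R = 3869.6/6371.01 = 0.607376 rad
φ₂ = arcsin(sin φ₁ cos δ + cos φ₁ sin δ cos θ)
   = arcsin(0.56322·0.82115 + 0.82630·0.57071·0.97705) = 67.40592°
λ₂ = λ₁ + atan2(sin θ sin δ cos φ₁, cos δ − sin φ₁ sin φ₂) = 37.76130°

67.406°N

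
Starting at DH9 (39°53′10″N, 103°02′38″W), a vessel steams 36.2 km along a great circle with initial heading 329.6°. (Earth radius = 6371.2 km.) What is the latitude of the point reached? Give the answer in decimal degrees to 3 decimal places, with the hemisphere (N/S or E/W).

DH9: φ = +39.88611°, λ = -103.04389°
δ = d/R = 36.2/6371.2 = 0.005682 rad
φ₂ = arcsin(sin φ₁ cos δ + cos φ₁ sin δ cos θ)
   = arcsin(0.64126·0.99998 + 0.76732·0.00568·0.86251) = 40.16670°
λ₂ = λ₁ + atan2(sin θ sin δ cos φ₁, cos δ − sin φ₁ sin φ₂) = -103.25946°

40.167°N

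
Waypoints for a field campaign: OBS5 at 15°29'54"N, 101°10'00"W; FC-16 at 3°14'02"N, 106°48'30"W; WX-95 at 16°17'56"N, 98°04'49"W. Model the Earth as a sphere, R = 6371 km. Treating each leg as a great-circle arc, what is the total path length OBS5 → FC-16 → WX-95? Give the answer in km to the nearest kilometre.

3235 km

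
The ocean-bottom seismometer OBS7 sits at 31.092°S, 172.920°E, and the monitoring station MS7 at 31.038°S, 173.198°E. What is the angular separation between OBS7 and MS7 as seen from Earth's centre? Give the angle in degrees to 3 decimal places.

Δφ = 0.0540°,  Δλ = 0.2780°
a = sin²(Δφ/2) + cos φ₁ cos φ₂ sin²(Δλ/2) = 0.000005
c = 2·arcsin(√a) = 0.004262 rad = 0.2442°

0.244°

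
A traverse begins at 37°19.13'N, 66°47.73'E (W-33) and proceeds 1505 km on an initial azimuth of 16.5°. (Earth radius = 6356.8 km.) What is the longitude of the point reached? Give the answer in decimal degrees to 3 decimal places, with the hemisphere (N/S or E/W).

W-33: φ = +37.31883°, λ = +66.79550°
δ = d/R = 1505/6356.8 = 0.236754 rad
φ₂ = arcsin(sin φ₁ cos δ + cos φ₁ sin δ cos θ)
   = arcsin(0.60625·0.97210 + 0.79527·0.23455·0.95882) = 50.19139°
λ₂ = λ₁ + atan2(sin θ sin δ cos φ₁, cos δ − sin φ₁ sin φ₂) = 72.76794°

72.768°E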